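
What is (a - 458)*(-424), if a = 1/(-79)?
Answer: 15341592/79 ≈ 1.9420e+5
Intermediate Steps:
a = -1/79 ≈ -0.012658
(a - 458)*(-424) = (-1/79 - 458)*(-424) = -36183/79*(-424) = 15341592/79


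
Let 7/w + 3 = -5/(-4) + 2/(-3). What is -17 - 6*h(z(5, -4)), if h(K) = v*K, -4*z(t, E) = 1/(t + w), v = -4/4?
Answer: -2161/122 ≈ -17.713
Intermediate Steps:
v = -1 (v = -4*¼ = -1)
w = -84/29 (w = 7/(-3 + (-5/(-4) + 2/(-3))) = 7/(-3 + (-5*(-¼) + 2*(-⅓))) = 7/(-3 + (5/4 - ⅔)) = 7/(-3 + 7/12) = 7/(-29/12) = 7*(-12/29) = -84/29 ≈ -2.8966)
z(t, E) = -1/(4*(-84/29 + t)) (z(t, E) = -1/(4*(t - 84/29)) = -1/(4*(-84/29 + t)))
h(K) = -K
-17 - 6*h(z(5, -4)) = -17 - (-6)*(-29/(-336 + 116*5)) = -17 - (-6)*(-29/(-336 + 580)) = -17 - (-6)*(-29/244) = -17 - (-6)*(-29*1/244) = -17 - (-6)*(-29)/244 = -17 - 6*29/244 = -17 - 87/122 = -2161/122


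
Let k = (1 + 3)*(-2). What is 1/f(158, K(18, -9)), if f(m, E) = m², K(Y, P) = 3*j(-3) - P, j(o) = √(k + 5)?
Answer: 1/24964 ≈ 4.0058e-5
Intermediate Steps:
k = -8 (k = 4*(-2) = -8)
j(o) = I*√3 (j(o) = √(-8 + 5) = √(-3) = I*√3)
K(Y, P) = -P + 3*I*√3 (K(Y, P) = 3*(I*√3) - P = 3*I*√3 - P = -P + 3*I*√3)
1/f(158, K(18, -9)) = 1/(158²) = 1/24964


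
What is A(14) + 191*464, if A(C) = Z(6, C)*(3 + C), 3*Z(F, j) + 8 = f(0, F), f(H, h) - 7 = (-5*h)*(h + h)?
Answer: 259735/3 ≈ 86578.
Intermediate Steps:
f(H, h) = 7 - 10*h² (f(H, h) = 7 + (-5*h)*(h + h) = 7 + (-5*h)*(2*h) = 7 - 10*h²)
Z(F, j) = -⅓ - 10*F²/3 (Z(F, j) = -8/3 + (7 - 10*F²)/3 = -8/3 + (7/3 - 10*F²/3) = -⅓ - 10*F²/3)
A(C) = -361 - 361*C/3 (A(C) = (-⅓ - 10/3*6²)*(3 + C) = (-⅓ - 10/3*36)*(3 + C) = (-⅓ - 120)*(3 + C) = -361*(3 + C)/3 = -361 - 361*C/3)
A(14) + 191*464 = (-361 - 361/3*14) + 191*464 = (-361 - 5054/3) + 88624 = -6137/3 + 88624 = 259735/3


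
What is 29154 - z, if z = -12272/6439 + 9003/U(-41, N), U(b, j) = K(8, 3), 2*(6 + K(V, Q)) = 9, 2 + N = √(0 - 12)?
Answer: 226381756/6439 ≈ 35158.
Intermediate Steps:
N = -2 + 2*I*√3 (N = -2 + √(0 - 12) = -2 + √(-12) = -2 + 2*I*√3 ≈ -2.0 + 3.4641*I)
K(V, Q) = -3/2 (K(V, Q) = -6 + (½)*9 = -6 + 9/2 = -3/2)
U(b, j) = -3/2
z = -38659150/6439 (z = -12272/6439 + 9003/(-3/2) = -12272*1/6439 + 9003*(-⅔) = -12272/6439 - 6002 = -38659150/6439 ≈ -6003.9)
29154 - z = 29154 - 1*(-38659150/6439) = 29154 + 38659150/6439 = 226381756/6439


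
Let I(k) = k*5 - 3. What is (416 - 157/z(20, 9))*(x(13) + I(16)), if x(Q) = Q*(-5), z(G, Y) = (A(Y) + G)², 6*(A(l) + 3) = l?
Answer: 6826512/1369 ≈ 4986.5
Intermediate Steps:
A(l) = -3 + l/6
I(k) = -3 + 5*k (I(k) = 5*k - 3 = -3 + 5*k)
z(G, Y) = (-3 + G + Y/6)² (z(G, Y) = ((-3 + Y/6) + G)² = (-3 + G + Y/6)²)
x(Q) = -5*Q
(416 - 157/z(20, 9))*(x(13) + I(16)) = (416 - 157*36/(-18 + 9 + 6*20)²)*(-5*13 + (-3 + 5*16)) = (416 - 157*36/(-18 + 9 + 120)²)*(-65 + (-3 + 80)) = (416 - 157/((1/36)*111²))*(-65 + 77) = (416 - 157/((1/36)*12321))*12 = (416 - 157/1369/4)*12 = (416 - 157*4/1369)*12 = (416 - 628/1369)*12 = (568876/1369)*12 = 6826512/1369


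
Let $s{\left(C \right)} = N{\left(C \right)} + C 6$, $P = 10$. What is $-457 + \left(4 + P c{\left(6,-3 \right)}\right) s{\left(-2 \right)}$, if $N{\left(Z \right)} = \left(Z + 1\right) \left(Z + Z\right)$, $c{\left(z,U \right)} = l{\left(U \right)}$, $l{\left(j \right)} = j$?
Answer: $-249$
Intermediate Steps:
$c{\left(z,U \right)} = U$
$N{\left(Z \right)} = 2 Z \left(1 + Z\right)$ ($N{\left(Z \right)} = \left(1 + Z\right) 2 Z = 2 Z \left(1 + Z\right)$)
$s{\left(C \right)} = 6 C + 2 C \left(1 + C\right)$ ($s{\left(C \right)} = 2 C \left(1 + C\right) + C 6 = 2 C \left(1 + C\right) + 6 C = 6 C + 2 C \left(1 + C\right)$)
$-457 + \left(4 + P c{\left(6,-3 \right)}\right) s{\left(-2 \right)} = -457 + \left(4 + 10 \left(-3\right)\right) 2 \left(-2\right) \left(4 - 2\right) = -457 + \left(4 - 30\right) 2 \left(-2\right) 2 = -457 - -208 = -457 + 208 = -249$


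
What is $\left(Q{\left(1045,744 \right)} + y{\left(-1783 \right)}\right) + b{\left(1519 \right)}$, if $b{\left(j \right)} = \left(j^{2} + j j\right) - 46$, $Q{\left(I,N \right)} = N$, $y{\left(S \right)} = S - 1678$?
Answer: $4611959$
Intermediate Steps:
$y{\left(S \right)} = -1678 + S$
$b{\left(j \right)} = -46 + 2 j^{2}$ ($b{\left(j \right)} = \left(j^{2} + j^{2}\right) - 46 = 2 j^{2} - 46 = -46 + 2 j^{2}$)
$\left(Q{\left(1045,744 \right)} + y{\left(-1783 \right)}\right) + b{\left(1519 \right)} = \left(744 - 3461\right) - \left(46 - 2 \cdot 1519^{2}\right) = \left(744 - 3461\right) + \left(-46 + 2 \cdot 2307361\right) = -2717 + \left(-46 + 4614722\right) = -2717 + 4614676 = 4611959$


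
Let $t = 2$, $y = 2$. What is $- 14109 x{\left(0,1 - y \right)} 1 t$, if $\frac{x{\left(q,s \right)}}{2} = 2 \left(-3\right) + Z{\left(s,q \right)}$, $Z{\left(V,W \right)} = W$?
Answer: $338616$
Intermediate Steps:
$x{\left(q,s \right)} = -12 + 2 q$ ($x{\left(q,s \right)} = 2 \left(2 \left(-3\right) + q\right) = 2 \left(-6 + q\right) = -12 + 2 q$)
$- 14109 x{\left(0,1 - y \right)} 1 t = - 14109 \left(-12 + 2 \cdot 0\right) 1 \cdot 2 = - 14109 \left(-12 + 0\right) 2 = - 14109 \left(\left(-12\right) 2\right) = \left(-14109\right) \left(-24\right) = 338616$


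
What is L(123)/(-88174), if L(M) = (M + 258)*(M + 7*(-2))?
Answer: -41529/88174 ≈ -0.47099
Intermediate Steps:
L(M) = (-14 + M)*(258 + M) (L(M) = (258 + M)*(M - 14) = (258 + M)*(-14 + M) = (-14 + M)*(258 + M))
L(123)/(-88174) = (-3612 + 123² + 244*123)/(-88174) = (-3612 + 15129 + 30012)*(-1/88174) = 41529*(-1/88174) = -41529/88174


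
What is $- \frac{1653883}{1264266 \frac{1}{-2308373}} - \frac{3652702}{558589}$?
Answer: $\frac{2132564658959304719}{706205080674} \approx 3.0198 \cdot 10^{6}$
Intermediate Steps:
$- \frac{1653883}{1264266 \frac{1}{-2308373}} - \frac{3652702}{558589} = - \frac{1653883}{1264266 \left(- \frac{1}{2308373}\right)} - \frac{3652702}{558589} = - \frac{1653883}{- \frac{1264266}{2308373}} - \frac{3652702}{558589} = \left(-1653883\right) \left(- \frac{2308373}{1264266}\right) - \frac{3652702}{558589} = \frac{3817778862359}{1264266} - \frac{3652702}{558589} = \frac{2132564658959304719}{706205080674}$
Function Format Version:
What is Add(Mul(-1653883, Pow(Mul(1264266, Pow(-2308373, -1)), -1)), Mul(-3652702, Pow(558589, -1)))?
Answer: Rational(2132564658959304719, 706205080674) ≈ 3.0198e+6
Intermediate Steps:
Add(Mul(-1653883, Pow(Mul(1264266, Pow(-2308373, -1)), -1)), Mul(-3652702, Pow(558589, -1))) = Add(Mul(-1653883, Pow(Mul(1264266, Rational(-1, 2308373)), -1)), Mul(-3652702, Rational(1, 558589))) = Add(Mul(-1653883, Pow(Rational(-1264266, 2308373), -1)), Rational(-3652702, 558589)) = Add(Mul(-1653883, Rational(-2308373, 1264266)), Rational(-3652702, 558589)) = Add(Rational(3817778862359, 1264266), Rational(-3652702, 558589)) = Rational(2132564658959304719, 706205080674)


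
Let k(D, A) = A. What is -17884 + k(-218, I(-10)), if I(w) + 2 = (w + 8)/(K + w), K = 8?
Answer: -17885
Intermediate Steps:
I(w) = -1 (I(w) = -2 + (w + 8)/(8 + w) = -2 + (8 + w)/(8 + w) = -2 + 1 = -1)
-17884 + k(-218, I(-10)) = -17884 - 1 = -17885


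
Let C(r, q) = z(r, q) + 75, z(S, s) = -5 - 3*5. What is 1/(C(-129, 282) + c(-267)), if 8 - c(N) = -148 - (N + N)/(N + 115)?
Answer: 76/16303 ≈ 0.0046617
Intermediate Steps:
z(S, s) = -20 (z(S, s) = -5 - 15 = -20)
C(r, q) = 55 (C(r, q) = -20 + 75 = 55)
c(N) = 156 + 2*N/(115 + N) (c(N) = 8 - (-148 - (N + N)/(N + 115)) = 8 - (-148 - 2*N/(115 + N)) = 8 + (148 + 2*N/(115 + N)) = 156 + 2*N/(115 + N))
1/(C(-129, 282) + c(-267)) = 1/(55 + 2*(8970 + 79*(-267))/(115 - 267)) = 1/(55 + 2*(8970 - 21093)/(-152)) = 1/(55 + 2*(-1/152)*(-12123)) = 1/(55 + 12123/76) = 1/(16303/76) = 76/16303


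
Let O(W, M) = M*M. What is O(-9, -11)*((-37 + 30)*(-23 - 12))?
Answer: 29645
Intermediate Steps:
O(W, M) = M**2
O(-9, -11)*((-37 + 30)*(-23 - 12)) = (-11)**2*((-37 + 30)*(-23 - 12)) = 121*(-7*(-35)) = 121*245 = 29645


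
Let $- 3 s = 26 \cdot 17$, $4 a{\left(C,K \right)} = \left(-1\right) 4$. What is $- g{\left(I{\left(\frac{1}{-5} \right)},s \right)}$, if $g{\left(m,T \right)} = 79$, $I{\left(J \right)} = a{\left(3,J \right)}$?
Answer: $-79$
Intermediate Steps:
$a{\left(C,K \right)} = -1$ ($a{\left(C,K \right)} = \frac{\left(-1\right) 4}{4} = \frac{1}{4} \left(-4\right) = -1$)
$I{\left(J \right)} = -1$
$s = - \frac{442}{3}$ ($s = - \frac{26 \cdot 17}{3} = \left(- \frac{1}{3}\right) 442 = - \frac{442}{3} \approx -147.33$)
$- g{\left(I{\left(\frac{1}{-5} \right)},s \right)} = \left(-1\right) 79 = -79$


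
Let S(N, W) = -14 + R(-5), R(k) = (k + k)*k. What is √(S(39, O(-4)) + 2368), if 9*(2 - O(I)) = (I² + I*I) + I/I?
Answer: 2*√601 ≈ 49.031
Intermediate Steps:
O(I) = 17/9 - 2*I²/9 (O(I) = 2 - ((I² + I*I) + I/I)/9 = 2 - ((I² + I²) + 1)/9 = 2 - (2*I² + 1)/9 = 2 - (1 + 2*I²)/9 = 2 + (-⅑ - 2*I²/9) = 17/9 - 2*I²/9)
R(k) = 2*k² (R(k) = (2*k)*k = 2*k²)
S(N, W) = 36 (S(N, W) = -14 + 2*(-5)² = -14 + 2*25 = -14 + 50 = 36)
√(S(39, O(-4)) + 2368) = √(36 + 2368) = √2404 = 2*√601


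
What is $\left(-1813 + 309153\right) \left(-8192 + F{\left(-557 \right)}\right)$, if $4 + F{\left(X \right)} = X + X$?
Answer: $-2861335400$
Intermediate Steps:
$F{\left(X \right)} = -4 + 2 X$ ($F{\left(X \right)} = -4 + \left(X + X\right) = -4 + 2 X$)
$\left(-1813 + 309153\right) \left(-8192 + F{\left(-557 \right)}\right) = \left(-1813 + 309153\right) \left(-8192 + \left(-4 + 2 \left(-557\right)\right)\right) = 307340 \left(-8192 - 1118\right) = 307340 \left(-9310\right) = -2861335400$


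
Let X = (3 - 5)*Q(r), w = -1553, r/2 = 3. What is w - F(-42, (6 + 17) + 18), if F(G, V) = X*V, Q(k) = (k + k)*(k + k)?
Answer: 10255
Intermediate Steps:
r = 6 (r = 2*3 = 6)
Q(k) = 4*k² (Q(k) = (2*k)*(2*k) = 4*k²)
X = -288 (X = (3 - 5)*(4*6²) = -8*36 = -2*144 = -288)
F(G, V) = -288*V
w - F(-42, (6 + 17) + 18) = -1553 - (-288)*((6 + 17) + 18) = -1553 - (-288)*(23 + 18) = -1553 - (-288)*41 = -1553 - 1*(-11808) = -1553 + 11808 = 10255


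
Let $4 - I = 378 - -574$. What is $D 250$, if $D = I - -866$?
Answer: $-20500$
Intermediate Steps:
$I = -948$ ($I = 4 - \left(378 - -574\right) = 4 - \left(378 + 574\right) = 4 - 952 = -948$)
$D = -82$ ($D = -948 - -866 = -948 + 866 = -82$)
$D 250 = \left(-82\right) 250 = -20500$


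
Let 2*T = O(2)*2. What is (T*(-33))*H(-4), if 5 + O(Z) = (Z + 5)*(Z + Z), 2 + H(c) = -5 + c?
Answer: 8349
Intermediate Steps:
H(c) = -7 + c (H(c) = -2 + (-5 + c) = -7 + c)
O(Z) = -5 + 2*Z*(5 + Z) (O(Z) = -5 + (Z + 5)*(Z + Z) = -5 + (5 + Z)*(2*Z) = -5 + 2*Z*(5 + Z))
T = 23 (T = ((-5 + 2*2² + 10*2)*2)/2 = ((-5 + 2*4 + 20)*2)/2 = ((-5 + 8 + 20)*2)/2 = (23*2)/2 = (½)*46 = 23)
(T*(-33))*H(-4) = (23*(-33))*(-7 - 4) = -759*(-11) = 8349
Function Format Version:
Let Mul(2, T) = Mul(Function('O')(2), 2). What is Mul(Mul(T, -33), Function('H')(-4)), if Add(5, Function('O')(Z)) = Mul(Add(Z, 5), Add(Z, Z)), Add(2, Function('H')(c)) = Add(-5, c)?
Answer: 8349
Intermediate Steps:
Function('H')(c) = Add(-7, c) (Function('H')(c) = Add(-2, Add(-5, c)) = Add(-7, c))
Function('O')(Z) = Add(-5, Mul(2, Z, Add(5, Z))) (Function('O')(Z) = Add(-5, Mul(Add(Z, 5), Add(Z, Z))) = Add(-5, Mul(Add(5, Z), Mul(2, Z))) = Add(-5, Mul(2, Z, Add(5, Z))))
T = 23 (T = Mul(Rational(1, 2), Mul(Add(-5, Mul(2, Pow(2, 2)), Mul(10, 2)), 2)) = Mul(Rational(1, 2), Mul(Add(-5, Mul(2, 4), 20), 2)) = Mul(Rational(1, 2), Mul(Add(-5, 8, 20), 2)) = Mul(Rational(1, 2), Mul(23, 2)) = Mul(Rational(1, 2), 46) = 23)
Mul(Mul(T, -33), Function('H')(-4)) = Mul(Mul(23, -33), Add(-7, -4)) = Mul(-759, -11) = 8349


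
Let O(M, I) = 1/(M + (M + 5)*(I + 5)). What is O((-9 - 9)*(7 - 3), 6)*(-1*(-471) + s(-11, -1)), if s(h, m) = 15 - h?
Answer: -497/809 ≈ -0.61434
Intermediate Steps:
O(M, I) = 1/(M + (5 + I)*(5 + M)) (O(M, I) = 1/(M + (5 + M)*(5 + I)) = 1/(M + (5 + I)*(5 + M)))
O((-9 - 9)*(7 - 3), 6)*(-1*(-471) + s(-11, -1)) = (-1*(-471) + (15 - 1*(-11)))/(25 + 5*6 + 6*((-9 - 9)*(7 - 3)) + 6*((-9 - 9)*(7 - 3))) = (471 + (15 + 11))/(25 + 30 + 6*(-18*4) + 6*(-18*4)) = (471 + 26)/(25 + 30 + 6*(-72) + 6*(-72)) = 497/(25 + 30 - 432 - 432) = 497/(-809) = -1/809*497 = -497/809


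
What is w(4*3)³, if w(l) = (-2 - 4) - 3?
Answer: -729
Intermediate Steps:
w(l) = -9 (w(l) = -6 - 3 = -9)
w(4*3)³ = (-9)³ = -729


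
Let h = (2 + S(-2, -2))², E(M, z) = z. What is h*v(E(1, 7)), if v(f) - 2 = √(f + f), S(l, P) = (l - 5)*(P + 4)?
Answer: 288 + 144*√14 ≈ 826.80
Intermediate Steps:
S(l, P) = (-5 + l)*(4 + P)
v(f) = 2 + √2*√f (v(f) = 2 + √(f + f) = 2 + √(2*f) = 2 + √2*√f)
h = 144 (h = (2 + (-20 - 5*(-2) + 4*(-2) - 2*(-2)))² = (2 + (-20 + 10 - 8 + 4))² = (2 - 14)² = (-12)² = 144)
h*v(E(1, 7)) = 144*(2 + √2*√7) = 144*(2 + √14) = 288 + 144*√14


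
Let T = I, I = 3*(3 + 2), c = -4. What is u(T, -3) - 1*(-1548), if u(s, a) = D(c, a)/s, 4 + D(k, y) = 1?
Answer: 7739/5 ≈ 1547.8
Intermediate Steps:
I = 15 (I = 3*5 = 15)
D(k, y) = -3 (D(k, y) = -4 + 1 = -3)
T = 15
u(s, a) = -3/s
u(T, -3) - 1*(-1548) = -3/15 - 1*(-1548) = -3*1/15 + 1548 = -⅕ + 1548 = 7739/5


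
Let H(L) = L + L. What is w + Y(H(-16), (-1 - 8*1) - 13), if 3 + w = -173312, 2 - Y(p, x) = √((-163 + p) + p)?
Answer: -173313 - I*√227 ≈ -1.7331e+5 - 15.067*I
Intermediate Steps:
H(L) = 2*L
Y(p, x) = 2 - √(-163 + 2*p) (Y(p, x) = 2 - √((-163 + p) + p) = 2 - √(-163 + 2*p))
w = -173315 (w = -3 - 173312 = -173315)
w + Y(H(-16), (-1 - 8*1) - 13) = -173315 + (2 - √(-163 + 2*(2*(-16)))) = -173315 + (2 - √(-163 + 2*(-32))) = -173315 + (2 - √(-163 - 64)) = -173315 + (2 - √(-227)) = -173315 + (2 - I*√227) = -173313 - I*√227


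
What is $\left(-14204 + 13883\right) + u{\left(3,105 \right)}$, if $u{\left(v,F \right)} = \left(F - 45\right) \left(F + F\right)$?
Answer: $12279$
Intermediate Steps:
$u{\left(v,F \right)} = 2 F \left(-45 + F\right)$ ($u{\left(v,F \right)} = \left(-45 + F\right) 2 F = 2 F \left(-45 + F\right)$)
$\left(-14204 + 13883\right) + u{\left(3,105 \right)} = \left(-14204 + 13883\right) + 2 \cdot 105 \left(-45 + 105\right) = -321 + 2 \cdot 105 \cdot 60 = -321 + 12600 = 12279$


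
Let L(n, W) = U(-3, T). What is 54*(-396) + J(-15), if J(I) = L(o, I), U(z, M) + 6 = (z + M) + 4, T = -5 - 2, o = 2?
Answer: -21396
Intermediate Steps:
T = -7
U(z, M) = -2 + M + z (U(z, M) = -6 + ((z + M) + 4) = -6 + ((M + z) + 4) = -6 + (4 + M + z) = -2 + M + z)
L(n, W) = -12 (L(n, W) = -2 - 7 - 3 = -12)
J(I) = -12
54*(-396) + J(-15) = 54*(-396) - 12 = -21384 - 12 = -21396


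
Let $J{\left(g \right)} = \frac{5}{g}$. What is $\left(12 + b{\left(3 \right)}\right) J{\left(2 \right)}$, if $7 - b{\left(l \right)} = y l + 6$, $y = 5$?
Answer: $-5$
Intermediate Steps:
$b{\left(l \right)} = 1 - 5 l$ ($b{\left(l \right)} = 7 - \left(5 l + 6\right) = 7 - \left(6 + 5 l\right) = 1 - 5 l$)
$\left(12 + b{\left(3 \right)}\right) J{\left(2 \right)} = \left(12 + \left(1 - 15\right)\right) \frac{5}{2} = \left(12 + \left(1 - 15\right)\right) 5 \cdot \frac{1}{2} = \left(12 - 14\right) \frac{5}{2} = \left(-2\right) \frac{5}{2} = -5$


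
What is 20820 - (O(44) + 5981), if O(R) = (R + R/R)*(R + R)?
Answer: 10879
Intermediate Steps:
O(R) = 2*R*(1 + R) (O(R) = (R + 1)*(2*R) = (1 + R)*(2*R) = 2*R*(1 + R))
20820 - (O(44) + 5981) = 20820 - (2*44*(1 + 44) + 5981) = 20820 - (2*44*45 + 5981) = 20820 - (3960 + 5981) = 20820 - 1*9941 = 20820 - 9941 = 10879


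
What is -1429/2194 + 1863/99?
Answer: 438439/24134 ≈ 18.167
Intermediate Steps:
-1429/2194 + 1863/99 = -1429*1/2194 + 1863*(1/99) = -1429/2194 + 207/11 = 438439/24134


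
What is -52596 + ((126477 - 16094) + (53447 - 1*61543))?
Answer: 49691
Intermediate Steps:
-52596 + ((126477 - 16094) + (53447 - 1*61543)) = -52596 + (110383 + (53447 - 61543)) = -52596 + (110383 - 8096) = -52596 + 102287 = 49691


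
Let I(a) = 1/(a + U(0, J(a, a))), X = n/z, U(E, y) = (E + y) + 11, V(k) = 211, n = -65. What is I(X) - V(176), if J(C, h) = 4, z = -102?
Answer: -336443/1595 ≈ -210.94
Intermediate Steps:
U(E, y) = 11 + E + y
X = 65/102 (X = -65/(-102) = -65*(-1/102) = 65/102 ≈ 0.63725)
I(a) = 1/(15 + a) (I(a) = 1/(a + (11 + 0 + 4)) = 1/(a + 15) = 1/(15 + a))
I(X) - V(176) = 1/(15 + 65/102) - 1*211 = 1/(1595/102) - 211 = 102/1595 - 211 = -336443/1595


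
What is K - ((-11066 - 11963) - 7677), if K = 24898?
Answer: 55604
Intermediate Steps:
K - ((-11066 - 11963) - 7677) = 24898 - ((-11066 - 11963) - 7677) = 24898 - (-23029 - 7677) = 24898 - 1*(-30706) = 24898 + 30706 = 55604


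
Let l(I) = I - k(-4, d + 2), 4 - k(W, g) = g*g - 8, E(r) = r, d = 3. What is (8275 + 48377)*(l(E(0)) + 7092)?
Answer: 402512460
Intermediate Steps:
k(W, g) = 12 - g**2 (k(W, g) = 4 - (g*g - 8) = 4 - (g**2 - 8) = 4 - (-8 + g**2) = 4 + (8 - g**2) = 12 - g**2)
l(I) = 13 + I (l(I) = I - (12 - (3 + 2)**2) = I - (12 - 1*5**2) = I - (12 - 1*25) = I - (12 - 25) = I - 1*(-13) = I + 13 = 13 + I)
(8275 + 48377)*(l(E(0)) + 7092) = (8275 + 48377)*((13 + 0) + 7092) = 56652*(13 + 7092) = 56652*7105 = 402512460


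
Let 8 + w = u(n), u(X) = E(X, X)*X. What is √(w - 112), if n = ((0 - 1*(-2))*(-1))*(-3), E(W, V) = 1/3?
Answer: I*√118 ≈ 10.863*I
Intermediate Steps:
E(W, V) = ⅓
n = 6 (n = ((0 + 2)*(-1))*(-3) = (2*(-1))*(-3) = -2*(-3) = 6)
u(X) = X/3
w = -6 (w = -8 + (⅓)*6 = -8 + 2 = -6)
√(w - 112) = √(-6 - 112) = √(-118) = I*√118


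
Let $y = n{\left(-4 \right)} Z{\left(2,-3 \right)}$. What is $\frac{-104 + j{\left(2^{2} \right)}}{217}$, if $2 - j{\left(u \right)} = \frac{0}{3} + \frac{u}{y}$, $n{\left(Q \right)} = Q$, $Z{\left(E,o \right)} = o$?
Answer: $- \frac{307}{651} \approx -0.47158$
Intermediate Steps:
$y = 12$ ($y = \left(-4\right) \left(-3\right) = 12$)
$j{\left(u \right)} = 2 - \frac{u}{12}$ ($j{\left(u \right)} = 2 - \left(\frac{0}{3} + \frac{u}{12}\right) = 2 - \left(0 \cdot \frac{1}{3} + u \frac{1}{12}\right) = 2 - \left(0 + \frac{u}{12}\right) = 2 - \frac{u}{12}$)
$\frac{-104 + j{\left(2^{2} \right)}}{217} = \frac{-104 + \left(2 - \frac{2^{2}}{12}\right)}{217} = \left(-104 + \left(2 - \frac{1}{3}\right)\right) \frac{1}{217} = \left(-104 + \frac{5}{3}\right) \frac{1}{217} = \left(- \frac{307}{3}\right) \frac{1}{217} = - \frac{307}{651}$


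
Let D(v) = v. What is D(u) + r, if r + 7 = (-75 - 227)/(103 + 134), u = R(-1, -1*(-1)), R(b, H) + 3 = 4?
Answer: -1724/237 ≈ -7.2743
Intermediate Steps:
R(b, H) = 1 (R(b, H) = -3 + 4 = 1)
u = 1
r = -1961/237 (r = -7 + (-75 - 227)/(103 + 134) = -7 - 302/237 = -1961/237 ≈ -8.2743)
D(u) + r = 1 - 1961/237 = -1724/237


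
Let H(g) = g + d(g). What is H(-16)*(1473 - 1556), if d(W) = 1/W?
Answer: 21331/16 ≈ 1333.2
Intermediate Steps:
H(g) = g + 1/g
H(-16)*(1473 - 1556) = (-16 + 1/(-16))*(1473 - 1556) = (-16 - 1/16)*(-83) = -257/16*(-83) = 21331/16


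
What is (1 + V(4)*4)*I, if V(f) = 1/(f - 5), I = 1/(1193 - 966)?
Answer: -3/227 ≈ -0.013216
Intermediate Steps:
I = 1/227 ≈ 0.0044053
V(f) = 1/(-5 + f)
(1 + V(4)*4)*I = (1 + 4/(-5 + 4))*(1/227) = (1 + 4/(-1))*(1/227) = (1 - 1*4)*(1/227) = (1 - 4)*(1/227) = -3*1/227 = -3/227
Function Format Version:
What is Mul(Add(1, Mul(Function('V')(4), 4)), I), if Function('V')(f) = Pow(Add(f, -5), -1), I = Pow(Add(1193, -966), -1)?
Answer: Rational(-3, 227) ≈ -0.013216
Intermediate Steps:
I = Rational(1, 227) (I = Pow(227, -1) = Rational(1, 227) ≈ 0.0044053)
Function('V')(f) = Pow(Add(-5, f), -1)
Mul(Add(1, Mul(Function('V')(4), 4)), I) = Mul(Add(1, Mul(Pow(Add(-5, 4), -1), 4)), Rational(1, 227)) = Mul(Add(1, Mul(Pow(-1, -1), 4)), Rational(1, 227)) = Mul(Add(1, Mul(-1, 4)), Rational(1, 227)) = Mul(Add(1, -4), Rational(1, 227)) = Mul(-3, Rational(1, 227)) = Rational(-3, 227)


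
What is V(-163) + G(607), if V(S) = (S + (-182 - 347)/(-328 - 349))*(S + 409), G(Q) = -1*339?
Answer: -27245715/677 ≈ -40245.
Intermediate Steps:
G(Q) = -339
V(S) = (409 + S)*(529/677 + S) (V(S) = (S - 529/(-677))*(409 + S) = (S - 529*(-1/677))*(409 + S) = (S + 529/677)*(409 + S) = (529/677 + S)*(409 + S) = (409 + S)*(529/677 + S))
V(-163) + G(607) = (216361/677 + (-163)² + (277422/677)*(-163)) - 339 = (216361/677 + 26569 - 45219786/677) - 339 = -27016212/677 - 339 = -27245715/677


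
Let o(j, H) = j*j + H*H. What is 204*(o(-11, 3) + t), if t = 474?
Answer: 123216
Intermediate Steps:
o(j, H) = H**2 + j**2 (o(j, H) = j**2 + H**2 = H**2 + j**2)
204*(o(-11, 3) + t) = 204*((3**2 + (-11)**2) + 474) = 204*((9 + 121) + 474) = 204*(130 + 474) = 204*604 = 123216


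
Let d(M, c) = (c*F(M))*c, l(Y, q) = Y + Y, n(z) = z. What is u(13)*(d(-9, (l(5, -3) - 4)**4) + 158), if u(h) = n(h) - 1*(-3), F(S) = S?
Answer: -241862176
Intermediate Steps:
l(Y, q) = 2*Y
u(h) = 3 + h (u(h) = h - 1*(-3) = h + 3 = 3 + h)
d(M, c) = M*c**2 (d(M, c) = (c*M)*c = (M*c)*c = M*c**2)
u(13)*(d(-9, (l(5, -3) - 4)**4) + 158) = (3 + 13)*(-9*(2*5 - 4)**8 + 158) = 16*(-9*(10 - 4)**8 + 158) = 16*(-9*(6**4)**2 + 158) = 16*(-9*1296**2 + 158) = 16*(-9*1679616 + 158) = 16*(-15116544 + 158) = 16*(-15116386) = -241862176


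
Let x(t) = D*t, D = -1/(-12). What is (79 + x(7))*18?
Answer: 2865/2 ≈ 1432.5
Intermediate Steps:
D = 1/12 (D = -1*(-1/12) = 1/12 ≈ 0.083333)
x(t) = t/12
(79 + x(7))*18 = (79 + (1/12)*7)*18 = (79 + 7/12)*18 = (955/12)*18 = 2865/2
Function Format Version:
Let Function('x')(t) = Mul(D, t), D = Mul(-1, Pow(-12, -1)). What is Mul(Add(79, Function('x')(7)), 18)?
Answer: Rational(2865, 2) ≈ 1432.5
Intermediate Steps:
D = Rational(1, 12) (D = Mul(-1, Rational(-1, 12)) = Rational(1, 12) ≈ 0.083333)
Function('x')(t) = Mul(Rational(1, 12), t)
Mul(Add(79, Function('x')(7)), 18) = Mul(Add(79, Mul(Rational(1, 12), 7)), 18) = Mul(Add(79, Rational(7, 12)), 18) = Mul(Rational(955, 12), 18) = Rational(2865, 2)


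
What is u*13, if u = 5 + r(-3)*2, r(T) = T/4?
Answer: 91/2 ≈ 45.500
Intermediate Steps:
r(T) = T/4 (r(T) = T*(¼) = T/4)
u = 7/2 (u = 5 + ((¼)*(-3))*2 = 5 - ¾*2 = 5 - 3/2 = 7/2 ≈ 3.5000)
u*13 = (7/2)*13 = 91/2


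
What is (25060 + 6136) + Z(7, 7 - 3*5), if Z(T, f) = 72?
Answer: 31268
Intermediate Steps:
(25060 + 6136) + Z(7, 7 - 3*5) = (25060 + 6136) + 72 = 31196 + 72 = 31268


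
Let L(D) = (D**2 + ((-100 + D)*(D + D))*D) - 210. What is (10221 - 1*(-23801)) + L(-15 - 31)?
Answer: -581944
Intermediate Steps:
L(D) = -210 + D**2 + 2*D**2*(-100 + D) (L(D) = (D**2 + ((-100 + D)*(2*D))*D) - 210 = (D**2 + (2*D*(-100 + D))*D) - 210 = (D**2 + 2*D**2*(-100 + D)) - 210 = -210 + D**2 + 2*D**2*(-100 + D))
(10221 - 1*(-23801)) + L(-15 - 31) = (10221 - 1*(-23801)) + (-210 - 199*(-15 - 31)**2 + 2*(-15 - 31)**3) = (10221 + 23801) + (-210 - 199*(-46)**2 + 2*(-46)**3) = 34022 + (-210 - 199*2116 + 2*(-97336)) = 34022 + (-210 - 421084 - 194672) = 34022 - 615966 = -581944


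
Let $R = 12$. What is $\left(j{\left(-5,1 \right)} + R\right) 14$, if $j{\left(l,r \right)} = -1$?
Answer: $154$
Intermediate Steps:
$\left(j{\left(-5,1 \right)} + R\right) 14 = \left(-1 + 12\right) 14 = 11 \cdot 14 = 154$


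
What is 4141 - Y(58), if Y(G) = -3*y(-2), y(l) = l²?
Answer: 4153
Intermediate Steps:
Y(G) = -12 (Y(G) = -3*(-2)² = -3*4 = -12)
4141 - Y(58) = 4141 - 1*(-12) = 4141 + 12 = 4153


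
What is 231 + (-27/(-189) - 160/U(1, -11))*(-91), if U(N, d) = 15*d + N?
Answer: 5298/41 ≈ 129.22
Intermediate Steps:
U(N, d) = N + 15*d
231 + (-27/(-189) - 160/U(1, -11))*(-91) = 231 + (-27/(-189) - 160/(1 + 15*(-11)))*(-91) = 231 + (-27*(-1/189) - 160/(1 - 165))*(-91) = 231 + (⅐ - 160/(-164))*(-91) = 231 + (⅐ - 160*(-1/164))*(-91) = 231 + (⅐ + 40/41)*(-91) = 231 + (321/287)*(-91) = 231 - 4173/41 = 5298/41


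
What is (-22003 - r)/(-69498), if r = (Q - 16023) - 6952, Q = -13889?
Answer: -1351/6318 ≈ -0.21383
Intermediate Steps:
r = -36864 (r = (-13889 - 16023) - 6952 = -29912 - 6952 = -36864)
(-22003 - r)/(-69498) = (-22003 - 1*(-36864))/(-69498) = (-22003 + 36864)*(-1/69498) = 14861*(-1/69498) = -1351/6318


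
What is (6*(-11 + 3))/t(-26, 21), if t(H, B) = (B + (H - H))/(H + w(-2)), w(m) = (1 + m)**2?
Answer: 400/7 ≈ 57.143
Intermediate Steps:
t(H, B) = B/(1 + H) (t(H, B) = (B + (H - H))/(H + (1 - 2)**2) = (B + 0)/(H + (-1)**2) = B/(H + 1) = B/(1 + H))
(6*(-11 + 3))/t(-26, 21) = (6*(-11 + 3))/((21/(1 - 26))) = (6*(-8))/((21/(-25))) = -48/(21*(-1/25)) = -48/(-21/25) = -48*(-25/21) = 400/7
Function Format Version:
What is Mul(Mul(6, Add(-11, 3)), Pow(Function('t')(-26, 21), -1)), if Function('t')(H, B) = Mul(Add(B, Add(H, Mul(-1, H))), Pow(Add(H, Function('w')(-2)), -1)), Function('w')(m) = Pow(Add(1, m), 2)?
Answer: Rational(400, 7) ≈ 57.143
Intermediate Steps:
Function('t')(H, B) = Mul(B, Pow(Add(1, H), -1)) (Function('t')(H, B) = Mul(Add(B, Add(H, Mul(-1, H))), Pow(Add(H, Pow(Add(1, -2), 2)), -1)) = Mul(Add(B, 0), Pow(Add(H, Pow(-1, 2)), -1)) = Mul(B, Pow(Add(H, 1), -1)) = Mul(B, Pow(Add(1, H), -1)))
Mul(Mul(6, Add(-11, 3)), Pow(Function('t')(-26, 21), -1)) = Mul(Mul(6, Add(-11, 3)), Pow(Mul(21, Pow(Add(1, -26), -1)), -1)) = Mul(Mul(6, -8), Pow(Mul(21, Pow(-25, -1)), -1)) = Mul(-48, Pow(Mul(21, Rational(-1, 25)), -1)) = Mul(-48, Pow(Rational(-21, 25), -1)) = Mul(-48, Rational(-25, 21)) = Rational(400, 7)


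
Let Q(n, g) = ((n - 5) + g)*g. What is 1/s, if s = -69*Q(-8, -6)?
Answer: -1/7866 ≈ -0.00012713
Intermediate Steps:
Q(n, g) = g*(-5 + g + n) (Q(n, g) = ((-5 + n) + g)*g = (-5 + g + n)*g = g*(-5 + g + n))
s = -7866 (s = -(-414)*(-5 - 6 - 8) = -(-414)*(-19) = -69*114 = -7866)
1/s = 1/(-7866) = -1/7866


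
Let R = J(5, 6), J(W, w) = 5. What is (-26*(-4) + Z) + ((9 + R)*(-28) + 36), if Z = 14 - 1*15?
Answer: -253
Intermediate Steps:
Z = -1 (Z = 14 - 15 = -1)
R = 5
(-26*(-4) + Z) + ((9 + R)*(-28) + 36) = (-26*(-4) - 1) + ((9 + 5)*(-28) + 36) = (104 - 1) + (14*(-28) + 36) = 103 + (-392 + 36) = 103 - 356 = -253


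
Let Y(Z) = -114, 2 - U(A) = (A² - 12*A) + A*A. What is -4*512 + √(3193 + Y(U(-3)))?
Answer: -2048 + √3079 ≈ -1992.5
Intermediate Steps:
U(A) = 2 - 2*A² + 12*A (U(A) = 2 - ((A² - 12*A) + A*A) = 2 - ((A² - 12*A) + A²) = 2 - (-12*A + 2*A²) = 2 + (-2*A² + 12*A) = 2 - 2*A² + 12*A)
-4*512 + √(3193 + Y(U(-3))) = -4*512 + √(3193 - 114) = -2048 + √3079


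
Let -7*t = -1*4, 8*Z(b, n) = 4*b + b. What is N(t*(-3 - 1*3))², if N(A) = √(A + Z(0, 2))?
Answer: -24/7 ≈ -3.4286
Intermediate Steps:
Z(b, n) = 5*b/8 (Z(b, n) = (4*b + b)/8 = (5*b)/8 = 5*b/8)
t = 4/7 (t = -(-1)*4/7 = -⅐*(-4) = 4/7 ≈ 0.57143)
N(A) = √A (N(A) = √(A + (5/8)*0) = √(A + 0) = √A)
N(t*(-3 - 1*3))² = (√(4*(-3 - 1*3)/7))² = (√(4*(-3 - 3)/7))² = (√((4/7)*(-6)))² = (√(-24/7))² = (2*I*√42/7)² = -24/7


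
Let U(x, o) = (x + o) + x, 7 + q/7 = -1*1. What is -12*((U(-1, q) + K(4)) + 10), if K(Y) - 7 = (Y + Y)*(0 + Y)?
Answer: 108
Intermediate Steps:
q = -56 (q = -49 + 7*(-1*1) = -49 + 7*(-1) = -49 - 7 = -56)
K(Y) = 7 + 2*Y² (K(Y) = 7 + (Y + Y)*(0 + Y) = 7 + (2*Y)*Y = 7 + 2*Y²)
U(x, o) = o + 2*x (U(x, o) = (o + x) + x = o + 2*x)
-12*((U(-1, q) + K(4)) + 10) = -12*(((-56 + 2*(-1)) + (7 + 2*4²)) + 10) = -12*(((-56 - 2) + (7 + 2*16)) + 10) = -12*((-58 + (7 + 32)) + 10) = -12*((-58 + 39) + 10) = -12*(-19 + 10) = -12*(-9) = 108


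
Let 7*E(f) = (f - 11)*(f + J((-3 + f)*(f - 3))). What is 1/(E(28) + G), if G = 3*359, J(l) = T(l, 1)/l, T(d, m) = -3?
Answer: 4375/5009324 ≈ 0.00087337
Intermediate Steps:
J(l) = -3/l
E(f) = (-11 + f)*(f - 3/(-3 + f)²)/7 (E(f) = ((f - 11)*(f - 3*1/((-3 + f)*(f - 3))))/7 = ((-11 + f)*(f - 3/(-3 + f)²))/7 = (-11 + f)*(f - 3/(-3 + f)²)/7)
G = 1077
1/(E(28) + G) = 1/((33 - 3*28 + 28*(-11 + 28)*(9 + 28² - 6*28))/(7*(9 + 28² - 6*28)) + 1077) = 1/((33 - 84 + 28*17*(9 + 784 - 168))/(7*(9 + 784 - 168)) + 1077) = 1/((⅐)*(33 - 84 + 28*17*625)/625 + 1077) = 1/((⅐)*(1/625)*(33 - 84 + 297500) + 1077) = 1/((⅐)*(1/625)*297449 + 1077) = 1/(297449/4375 + 1077) = 1/(5009324/4375) = 4375/5009324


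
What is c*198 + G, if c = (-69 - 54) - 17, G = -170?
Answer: -27890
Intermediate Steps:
c = -140 (c = -123 - 17 = -140)
c*198 + G = -140*198 - 170 = -27720 - 170 = -27890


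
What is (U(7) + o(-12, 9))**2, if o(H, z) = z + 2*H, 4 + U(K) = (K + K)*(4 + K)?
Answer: 18225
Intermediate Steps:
U(K) = -4 + 2*K*(4 + K) (U(K) = -4 + (K + K)*(4 + K) = -4 + (2*K)*(4 + K) = -4 + 2*K*(4 + K))
(U(7) + o(-12, 9))**2 = ((-4 + 2*7**2 + 8*7) + (9 + 2*(-12)))**2 = ((-4 + 2*49 + 56) + (9 - 24))**2 = ((-4 + 98 + 56) - 15)**2 = (150 - 15)**2 = 135**2 = 18225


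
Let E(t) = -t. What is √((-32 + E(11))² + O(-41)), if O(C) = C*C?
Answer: √3530 ≈ 59.414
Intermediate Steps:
O(C) = C²
√((-32 + E(11))² + O(-41)) = √((-32 - 1*11)² + (-41)²) = √((-32 - 11)² + 1681) = √((-43)² + 1681) = √(1849 + 1681) = √3530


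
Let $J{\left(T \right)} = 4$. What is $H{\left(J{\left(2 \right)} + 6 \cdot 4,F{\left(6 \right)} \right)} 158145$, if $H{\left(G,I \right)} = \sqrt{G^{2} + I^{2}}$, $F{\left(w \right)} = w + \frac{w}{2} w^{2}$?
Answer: $316290 \sqrt{3445} \approx 1.8564 \cdot 10^{7}$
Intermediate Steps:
$F{\left(w \right)} = w + \frac{w^{3}}{2}$ ($F{\left(w \right)} = w + w \frac{1}{2} w^{2} = w + \frac{w}{2} w^{2} = w + \frac{w^{3}}{2}$)
$H{\left(J{\left(2 \right)} + 6 \cdot 4,F{\left(6 \right)} \right)} 158145 = \sqrt{\left(4 + 6 \cdot 4\right)^{2} + \left(6 + \frac{6^{3}}{2}\right)^{2}} \cdot 158145 = \sqrt{\left(4 + 24\right)^{2} + \left(6 + \frac{1}{2} \cdot 216\right)^{2}} \cdot 158145 = \sqrt{28^{2} + \left(6 + 108\right)^{2}} \cdot 158145 = \sqrt{784 + 114^{2}} \cdot 158145 = \sqrt{784 + 12996} \cdot 158145 = \sqrt{13780} \cdot 158145 = 2 \sqrt{3445} \cdot 158145 = 316290 \sqrt{3445}$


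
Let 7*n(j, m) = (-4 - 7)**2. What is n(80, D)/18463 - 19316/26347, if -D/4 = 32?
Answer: -2493231169/3405112627 ≈ -0.73220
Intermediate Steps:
D = -128 (D = -4*32 = -128)
n(j, m) = 121/7 (n(j, m) = (-4 - 7)**2/7 = (1/7)*(-11)**2 = (1/7)*121 = 121/7)
n(80, D)/18463 - 19316/26347 = (121/7)/18463 - 19316/26347 = (121/7)*(1/18463) - 19316*1/26347 = 121/129241 - 19316/26347 = -2493231169/3405112627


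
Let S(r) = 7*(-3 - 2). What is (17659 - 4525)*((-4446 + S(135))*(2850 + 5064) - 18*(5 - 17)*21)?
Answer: -465706659132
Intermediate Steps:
S(r) = -35 (S(r) = 7*(-5) = -35)
(17659 - 4525)*((-4446 + S(135))*(2850 + 5064) - 18*(5 - 17)*21) = (17659 - 4525)*((-4446 - 35)*(2850 + 5064) - 18*(5 - 17)*21) = 13134*(-4481*7914 - 18*(-12)*21) = 13134*(-35462634 + 216*21) = 13134*(-35462634 + 4536) = 13134*(-35458098) = -465706659132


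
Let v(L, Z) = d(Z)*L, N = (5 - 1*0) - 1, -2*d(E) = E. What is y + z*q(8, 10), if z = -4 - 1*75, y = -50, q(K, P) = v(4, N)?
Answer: 582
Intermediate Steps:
d(E) = -E/2
N = 4 (N = (5 + 0) - 1 = 5 - 1 = 4)
v(L, Z) = -L*Z/2 (v(L, Z) = (-Z/2)*L = -L*Z/2)
q(K, P) = -8 (q(K, P) = -½*4*4 = -8)
z = -79 (z = -4 - 75 = -79)
y + z*q(8, 10) = -50 - 79*(-8) = -50 + 632 = 582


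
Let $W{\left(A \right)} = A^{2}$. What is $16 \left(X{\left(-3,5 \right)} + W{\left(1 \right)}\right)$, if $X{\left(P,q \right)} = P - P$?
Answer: $16$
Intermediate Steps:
$X{\left(P,q \right)} = 0$
$16 \left(X{\left(-3,5 \right)} + W{\left(1 \right)}\right) = 16 \left(0 + 1^{2}\right) = 16 \left(0 + 1\right) = 16 \cdot 1 = 16$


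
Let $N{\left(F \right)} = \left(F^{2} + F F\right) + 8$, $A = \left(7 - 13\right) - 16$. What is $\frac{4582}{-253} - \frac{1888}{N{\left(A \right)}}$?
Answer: $- \frac{309356}{15433} \approx -20.045$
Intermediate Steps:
$A = -22$ ($A = -6 - 16 = -22$)
$N{\left(F \right)} = 8 + 2 F^{2}$ ($N{\left(F \right)} = \left(F^{2} + F^{2}\right) + 8 = 2 F^{2} + 8 = 8 + 2 F^{2}$)
$\frac{4582}{-253} - \frac{1888}{N{\left(A \right)}} = \frac{4582}{-253} - \frac{1888}{8 + 2 \left(-22\right)^{2}} = 4582 \left(- \frac{1}{253}\right) - \frac{1888}{8 + 2 \cdot 484} = - \frac{4582}{253} - \frac{1888}{8 + 968} = - \frac{4582}{253} - \frac{1888}{976} = - \frac{4582}{253} - \frac{118}{61} = - \frac{309356}{15433}$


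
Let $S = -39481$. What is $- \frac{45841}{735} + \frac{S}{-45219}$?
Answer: $- \frac{681288548}{11078655} \approx -61.496$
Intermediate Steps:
$- \frac{45841}{735} + \frac{S}{-45219} = - \frac{45841}{735} - \frac{39481}{-45219} = \left(-45841\right) \frac{1}{735} - - \frac{39481}{45219} = - \frac{45841}{735} + \frac{39481}{45219} = - \frac{681288548}{11078655}$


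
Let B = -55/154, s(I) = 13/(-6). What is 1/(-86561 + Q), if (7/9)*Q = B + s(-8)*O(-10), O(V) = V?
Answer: -98/8480293 ≈ -1.1556e-5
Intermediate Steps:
s(I) = -13/6 (s(I) = 13*(-⅙) = -13/6)
B = -5/14 (B = -55*1/154 = -5/14 ≈ -0.35714)
Q = 2685/98 (Q = 9*(-5/14 - 13/6*(-10))/7 = 9*(-5/14 + 65/3)/7 = (9/7)*(895/42) = 2685/98 ≈ 27.398)
1/(-86561 + Q) = 1/(-86561 + 2685/98) = 1/(-8480293/98) = -98/8480293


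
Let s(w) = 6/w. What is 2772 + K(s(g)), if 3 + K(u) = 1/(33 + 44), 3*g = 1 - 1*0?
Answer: 213214/77 ≈ 2769.0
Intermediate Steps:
g = ⅓ (g = (1 - 1*0)/3 = (1 + 0)/3 = (⅓)*1 = ⅓ ≈ 0.33333)
K(u) = -230/77 (K(u) = -3 + 1/(33 + 44) = -3 + 1/77 = -230/77)
2772 + K(s(g)) = 2772 - 230/77 = 213214/77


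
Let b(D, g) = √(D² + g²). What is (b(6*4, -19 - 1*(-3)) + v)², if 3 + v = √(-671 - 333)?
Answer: (-3 + 8*√13 + 2*I*√251)² ≈ -336.07 + 1637.8*I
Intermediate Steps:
v = -3 + 2*I*√251 (v = -3 + √(-671 - 333) = -3 + √(-1004) = -3 + 2*I*√251 ≈ -3.0 + 31.686*I)
(b(6*4, -19 - 1*(-3)) + v)² = (√((6*4)² + (-19 - 1*(-3))²) + (-3 + 2*I*√251))² = (√(24² + (-19 + 3)²) + (-3 + 2*I*√251))² = (√(576 + (-16)²) + (-3 + 2*I*√251))² = (√(576 + 256) + (-3 + 2*I*√251))² = (√832 + (-3 + 2*I*√251))² = (8*√13 + (-3 + 2*I*√251))² = (-3 + 8*√13 + 2*I*√251)²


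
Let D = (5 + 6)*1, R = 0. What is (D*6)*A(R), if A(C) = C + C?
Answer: 0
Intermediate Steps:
D = 11 (D = 11*1 = 11)
A(C) = 2*C
(D*6)*A(R) = (11*6)*(2*0) = 66*0 = 0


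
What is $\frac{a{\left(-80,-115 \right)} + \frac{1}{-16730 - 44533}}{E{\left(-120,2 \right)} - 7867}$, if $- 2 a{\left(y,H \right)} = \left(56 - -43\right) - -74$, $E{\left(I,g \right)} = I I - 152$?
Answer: $- \frac{10598501}{781838406} \approx -0.013556$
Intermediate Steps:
$E{\left(I,g \right)} = -152 + I^{2}$ ($E{\left(I,g \right)} = I^{2} - 152 = -152 + I^{2}$)
$a{\left(y,H \right)} = - \frac{173}{2}$ ($a{\left(y,H \right)} = - \frac{\left(56 - -43\right) - -74}{2} = - \frac{\left(56 + 43\right) + 74}{2} = - \frac{99 + 74}{2} = \left(- \frac{1}{2}\right) 173 = - \frac{173}{2}$)
$\frac{a{\left(-80,-115 \right)} + \frac{1}{-16730 - 44533}}{E{\left(-120,2 \right)} - 7867} = \frac{- \frac{173}{2} + \frac{1}{-16730 - 44533}}{\left(-152 + \left(-120\right)^{2}\right) - 7867} = \frac{- \frac{173}{2} + \frac{1}{-61263}}{\left(-152 + 14400\right) - 7867} = \frac{- \frac{173}{2} - \frac{1}{61263}}{14248 - 7867} = - \frac{10598501}{122526 \cdot 6381} = \left(- \frac{10598501}{122526}\right) \frac{1}{6381} = - \frac{10598501}{781838406}$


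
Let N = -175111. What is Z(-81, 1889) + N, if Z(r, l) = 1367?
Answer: -173744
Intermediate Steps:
Z(-81, 1889) + N = 1367 - 175111 = -173744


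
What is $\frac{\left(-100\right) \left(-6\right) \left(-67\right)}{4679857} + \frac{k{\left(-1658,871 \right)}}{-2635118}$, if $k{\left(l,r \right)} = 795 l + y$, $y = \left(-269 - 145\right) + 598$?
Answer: $\frac{3030886736491}{6165987709063} \approx 0.49155$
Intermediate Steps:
$y = 184$ ($y = -414 + 598 = 184$)
$k{\left(l,r \right)} = 184 + 795 l$ ($k{\left(l,r \right)} = 795 l + 184 = 184 + 795 l$)
$\frac{\left(-100\right) \left(-6\right) \left(-67\right)}{4679857} + \frac{k{\left(-1658,871 \right)}}{-2635118} = \frac{\left(-100\right) \left(-6\right) \left(-67\right)}{4679857} + \frac{184 + 795 \left(-1658\right)}{-2635118} = 600 \left(-67\right) \frac{1}{4679857} + \left(184 - 1318110\right) \left(- \frac{1}{2635118}\right) = \left(-40200\right) \frac{1}{4679857} - - \frac{658963}{1317559} = - \frac{40200}{4679857} + \frac{658963}{1317559} = \frac{3030886736491}{6165987709063}$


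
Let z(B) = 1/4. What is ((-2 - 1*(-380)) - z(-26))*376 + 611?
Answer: 142645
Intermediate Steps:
z(B) = ¼
((-2 - 1*(-380)) - z(-26))*376 + 611 = ((-2 - 1*(-380)) - 1*¼)*376 + 611 = ((-2 + 380) - ¼)*376 + 611 = (378 - ¼)*376 + 611 = (1511/4)*376 + 611 = 142034 + 611 = 142645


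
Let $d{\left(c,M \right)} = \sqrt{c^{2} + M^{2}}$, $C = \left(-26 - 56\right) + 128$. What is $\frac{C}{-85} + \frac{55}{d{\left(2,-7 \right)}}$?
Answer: $- \frac{46}{85} + \frac{55 \sqrt{53}}{53} \approx 7.0137$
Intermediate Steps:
$C = 46$ ($C = -82 + 128 = 46$)
$d{\left(c,M \right)} = \sqrt{M^{2} + c^{2}}$
$\frac{C}{-85} + \frac{55}{d{\left(2,-7 \right)}} = \frac{46}{-85} + \frac{55}{\sqrt{\left(-7\right)^{2} + 2^{2}}} = 46 \left(- \frac{1}{85}\right) + \frac{55}{\sqrt{49 + 4}} = - \frac{46}{85} + \frac{55}{\sqrt{53}} = - \frac{46}{85} + 55 \frac{\sqrt{53}}{53} = - \frac{46}{85} + \frac{55 \sqrt{53}}{53}$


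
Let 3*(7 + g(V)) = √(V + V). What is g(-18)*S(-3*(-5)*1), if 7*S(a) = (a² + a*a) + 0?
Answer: -450 + 900*I/7 ≈ -450.0 + 128.57*I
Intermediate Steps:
S(a) = 2*a²/7 (S(a) = ((a² + a*a) + 0)/7 = ((a² + a²) + 0)/7 = (2*a² + 0)/7 = (2*a²)/7 = 2*a²/7)
g(V) = -7 + √2*√V/3 (g(V) = -7 + √(V + V)/3 = -7 + √(2*V)/3 = -7 + (√2*√V)/3 = -7 + √2*√V/3)
g(-18)*S(-3*(-5)*1) = (-7 + √2*√(-18)/3)*(2*(-3*(-5)*1)²/7) = (-7 + √2*(3*I*√2)/3)*(2*(15*1)²/7) = (-7 + 2*I)*((2/7)*15²) = (-7 + 2*I)*((2/7)*225) = (-7 + 2*I)*(450/7) = -450 + 900*I/7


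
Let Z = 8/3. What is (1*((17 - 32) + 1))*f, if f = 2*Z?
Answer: -224/3 ≈ -74.667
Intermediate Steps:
Z = 8/3 (Z = 8*(1/3) = 8/3 ≈ 2.6667)
f = 16/3 (f = 2*(8/3) = 16/3 ≈ 5.3333)
(1*((17 - 32) + 1))*f = (1*((17 - 32) + 1))*(16/3) = (1*(-15 + 1))*(16/3) = (1*(-14))*(16/3) = -14*16/3 = -224/3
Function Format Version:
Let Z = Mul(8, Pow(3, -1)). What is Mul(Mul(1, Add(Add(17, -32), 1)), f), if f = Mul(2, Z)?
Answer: Rational(-224, 3) ≈ -74.667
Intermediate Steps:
Z = Rational(8, 3) (Z = Mul(8, Rational(1, 3)) = Rational(8, 3) ≈ 2.6667)
f = Rational(16, 3) (f = Mul(2, Rational(8, 3)) = Rational(16, 3) ≈ 5.3333)
Mul(Mul(1, Add(Add(17, -32), 1)), f) = Mul(Mul(1, Add(Add(17, -32), 1)), Rational(16, 3)) = Mul(Mul(1, Add(-15, 1)), Rational(16, 3)) = Mul(Mul(1, -14), Rational(16, 3)) = Mul(-14, Rational(16, 3)) = Rational(-224, 3)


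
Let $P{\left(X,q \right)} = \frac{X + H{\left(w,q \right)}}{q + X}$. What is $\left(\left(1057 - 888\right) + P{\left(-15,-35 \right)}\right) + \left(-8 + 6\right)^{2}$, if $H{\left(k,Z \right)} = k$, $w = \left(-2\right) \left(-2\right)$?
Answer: $\frac{8661}{50} \approx 173.22$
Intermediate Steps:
$w = 4$
$P{\left(X,q \right)} = \frac{4 + X}{X + q}$ ($P{\left(X,q \right)} = \frac{X + 4}{q + X} = \frac{4 + X}{X + q}$)
$\left(\left(1057 - 888\right) + P{\left(-15,-35 \right)}\right) + \left(-8 + 6\right)^{2} = \left(\left(1057 - 888\right) + \frac{4 - 15}{-15 - 35}\right) + \left(-8 + 6\right)^{2} = \left(169 + \frac{1}{-50} \left(-11\right)\right) + \left(-2\right)^{2} = \left(169 - - \frac{11}{50}\right) + 4 = \left(169 + \frac{11}{50}\right) + 4 = \frac{8461}{50} + 4 = \frac{8661}{50}$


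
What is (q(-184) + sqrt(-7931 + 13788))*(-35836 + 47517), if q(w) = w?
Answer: -2149304 + 11681*sqrt(5857) ≈ -1.2553e+6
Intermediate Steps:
(q(-184) + sqrt(-7931 + 13788))*(-35836 + 47517) = (-184 + sqrt(-7931 + 13788))*(-35836 + 47517) = (-184 + sqrt(5857))*11681 = -2149304 + 11681*sqrt(5857)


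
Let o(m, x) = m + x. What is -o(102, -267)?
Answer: 165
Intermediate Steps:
-o(102, -267) = -(102 - 267) = -1*(-165) = 165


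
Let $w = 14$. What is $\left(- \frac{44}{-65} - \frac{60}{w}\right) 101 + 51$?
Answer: $- \frac{142637}{455} \approx -313.49$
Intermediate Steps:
$\left(- \frac{44}{-65} - \frac{60}{w}\right) 101 + 51 = \left(- \frac{44}{-65} - \frac{60}{14}\right) 101 + 51 = \left(\left(-44\right) \left(- \frac{1}{65}\right) - \frac{30}{7}\right) 101 + 51 = \left(\frac{44}{65} - \frac{30}{7}\right) 101 + 51 = \left(- \frac{1642}{455}\right) 101 + 51 = - \frac{165842}{455} + 51 = - \frac{142637}{455}$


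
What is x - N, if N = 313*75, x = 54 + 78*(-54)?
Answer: -27633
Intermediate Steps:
x = -4158 (x = 54 - 4212 = -4158)
N = 23475
x - N = -4158 - 1*23475 = -4158 - 23475 = -27633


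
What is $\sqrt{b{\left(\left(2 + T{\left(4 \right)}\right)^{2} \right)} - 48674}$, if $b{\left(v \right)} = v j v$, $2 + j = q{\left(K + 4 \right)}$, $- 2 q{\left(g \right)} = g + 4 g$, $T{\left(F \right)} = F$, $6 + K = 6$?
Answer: $i \sqrt{64226} \approx 253.43 i$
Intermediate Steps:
$K = 0$ ($K = -6 + 6 = 0$)
$q{\left(g \right)} = - \frac{5 g}{2}$ ($q{\left(g \right)} = - \frac{g + 4 g}{2} = - \frac{5 g}{2}$)
$j = -12$ ($j = -2 - \frac{5 \left(0 + 4\right)}{2} = -2 - 10 = -12$)
$b{\left(v \right)} = - 12 v^{2}$ ($b{\left(v \right)} = v \left(-12\right) v = - 12 v v = - 12 v^{2}$)
$\sqrt{b{\left(\left(2 + T{\left(4 \right)}\right)^{2} \right)} - 48674} = \sqrt{- 12 \left(\left(2 + 4\right)^{2}\right)^{2} - 48674} = \sqrt{- 12 \left(6^{2}\right)^{2} - 48674} = \sqrt{- 12 \cdot 36^{2} - 48674} = \sqrt{\left(-12\right) 1296 - 48674} = \sqrt{-15552 - 48674} = \sqrt{-64226} = i \sqrt{64226}$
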